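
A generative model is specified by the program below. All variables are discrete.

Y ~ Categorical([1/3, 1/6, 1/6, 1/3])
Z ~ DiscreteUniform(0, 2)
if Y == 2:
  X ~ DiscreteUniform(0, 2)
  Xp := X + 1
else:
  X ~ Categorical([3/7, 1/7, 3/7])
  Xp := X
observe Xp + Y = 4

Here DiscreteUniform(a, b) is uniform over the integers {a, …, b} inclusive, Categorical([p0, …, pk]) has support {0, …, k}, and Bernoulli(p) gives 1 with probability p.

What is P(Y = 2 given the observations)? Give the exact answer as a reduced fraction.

Enumerate traces; 6 have nonzero weight after conditioning:
  (Y=2, Z=0, X=1) weight 1/54
  (Y=2, Z=1, X=1) weight 1/54
  (Y=2, Z=2, X=1) weight 1/54
  (Y=3, Z=0, X=1) weight 1/63
  (Y=3, Z=1, X=1) weight 1/63
  (Y=3, Z=2, X=1) weight 1/63
Group by Y:
  weight(Y=2) = 1/18
  weight(Y=3) = 1/21
Total weight = 1/18 + 1/21 = 13/126
P(Y=2 | obs) = 1/18 / 13/126 = 7/13
P(Y=3 | obs) = 1/21 / 13/126 = 6/13

P(Y = 2 | obs) = 7/13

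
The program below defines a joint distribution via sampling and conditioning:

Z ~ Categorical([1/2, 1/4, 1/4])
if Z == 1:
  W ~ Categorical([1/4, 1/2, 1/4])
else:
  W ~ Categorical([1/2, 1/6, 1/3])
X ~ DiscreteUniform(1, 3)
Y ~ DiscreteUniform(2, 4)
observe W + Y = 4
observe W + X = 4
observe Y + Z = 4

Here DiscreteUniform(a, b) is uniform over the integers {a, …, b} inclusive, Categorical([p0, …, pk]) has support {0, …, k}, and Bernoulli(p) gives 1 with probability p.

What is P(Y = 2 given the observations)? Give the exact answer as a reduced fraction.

P(Y = 2 | obs) = 2/5

Enumerate traces; 2 have nonzero weight after conditioning:
  (Z=1, W=1, X=3, Y=3) weight 1/72
  (Z=2, W=2, X=2, Y=2) weight 1/108
Group by Y:
  weight(Y=2) = 1/108
  weight(Y=3) = 1/72
Total weight = 1/108 + 1/72 = 5/216
P(Y=2 | obs) = 1/108 / 5/216 = 2/5
P(Y=3 | obs) = 1/72 / 5/216 = 3/5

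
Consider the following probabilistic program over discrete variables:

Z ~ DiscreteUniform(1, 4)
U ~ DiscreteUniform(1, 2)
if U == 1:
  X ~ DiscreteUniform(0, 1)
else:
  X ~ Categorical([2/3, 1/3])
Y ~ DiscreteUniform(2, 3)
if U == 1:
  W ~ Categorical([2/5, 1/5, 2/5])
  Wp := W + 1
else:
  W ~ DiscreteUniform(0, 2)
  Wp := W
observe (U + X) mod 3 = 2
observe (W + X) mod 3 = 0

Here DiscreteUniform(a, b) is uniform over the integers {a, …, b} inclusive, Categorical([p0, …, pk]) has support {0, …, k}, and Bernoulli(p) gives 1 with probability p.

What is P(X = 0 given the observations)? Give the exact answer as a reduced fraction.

P(X = 0 | obs) = 10/19

Enumerate traces; 16 have nonzero weight after conditioning:
  (Z=1, U=1, X=1, Y=2, W=2) weight 1/80
  (Z=1, U=1, X=1, Y=3, W=2) weight 1/80
  (Z=1, U=2, X=0, Y=2, W=0) weight 1/72
  (Z=1, U=2, X=0, Y=3, W=0) weight 1/72
  (Z=2, U=1, X=1, Y=2, W=2) weight 1/80
  (Z=2, U=1, X=1, Y=3, W=2) weight 1/80
  (Z=2, U=2, X=0, Y=2, W=0) weight 1/72
  (Z=2, U=2, X=0, Y=3, W=0) weight 1/72
  … 8 more
Group by X:
  weight(X=0) = 1/9
  weight(X=1) = 1/10
Total weight = 1/9 + 1/10 = 19/90
P(X=0 | obs) = 1/9 / 19/90 = 10/19
P(X=1 | obs) = 1/10 / 19/90 = 9/19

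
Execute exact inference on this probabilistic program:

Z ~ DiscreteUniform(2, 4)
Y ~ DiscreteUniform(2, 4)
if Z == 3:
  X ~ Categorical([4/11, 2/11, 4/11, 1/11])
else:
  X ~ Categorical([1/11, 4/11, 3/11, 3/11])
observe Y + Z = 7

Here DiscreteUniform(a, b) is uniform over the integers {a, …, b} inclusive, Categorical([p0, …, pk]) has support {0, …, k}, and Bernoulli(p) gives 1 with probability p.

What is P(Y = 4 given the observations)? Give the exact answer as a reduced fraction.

Enumerate traces; 8 have nonzero weight after conditioning:
  (Z=3, Y=4, X=0) weight 4/99
  (Z=3, Y=4, X=1) weight 2/99
  (Z=3, Y=4, X=2) weight 4/99
  (Z=3, Y=4, X=3) weight 1/99
  (Z=4, Y=3, X=0) weight 1/99
  (Z=4, Y=3, X=1) weight 4/99
  (Z=4, Y=3, X=2) weight 1/33
  (Z=4, Y=3, X=3) weight 1/33
Group by Y:
  weight(Y=3) = 1/9
  weight(Y=4) = 1/9
Total weight = 1/9 + 1/9 = 2/9
P(Y=3 | obs) = 1/9 / 2/9 = 1/2
P(Y=4 | obs) = 1/9 / 2/9 = 1/2

P(Y = 4 | obs) = 1/2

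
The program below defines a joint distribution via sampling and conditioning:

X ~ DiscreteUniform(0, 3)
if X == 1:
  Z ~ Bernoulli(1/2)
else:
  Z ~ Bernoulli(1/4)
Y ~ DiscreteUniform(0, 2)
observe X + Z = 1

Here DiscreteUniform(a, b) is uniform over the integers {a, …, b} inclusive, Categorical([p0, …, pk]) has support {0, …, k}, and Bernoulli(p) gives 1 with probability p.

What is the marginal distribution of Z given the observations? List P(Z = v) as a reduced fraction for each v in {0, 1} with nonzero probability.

Enumerate traces; 6 have nonzero weight after conditioning:
  (X=0, Z=1, Y=0) weight 1/48
  (X=0, Z=1, Y=1) weight 1/48
  (X=0, Z=1, Y=2) weight 1/48
  (X=1, Z=0, Y=0) weight 1/24
  (X=1, Z=0, Y=1) weight 1/24
  (X=1, Z=0, Y=2) weight 1/24
Group by Z:
  weight(Z=0) = 1/8
  weight(Z=1) = 1/16
Total weight = 1/8 + 1/16 = 3/16
P(Z=0 | obs) = 1/8 / 3/16 = 2/3
P(Z=1 | obs) = 1/16 / 3/16 = 1/3

P(Z=0) = 2/3, P(Z=1) = 1/3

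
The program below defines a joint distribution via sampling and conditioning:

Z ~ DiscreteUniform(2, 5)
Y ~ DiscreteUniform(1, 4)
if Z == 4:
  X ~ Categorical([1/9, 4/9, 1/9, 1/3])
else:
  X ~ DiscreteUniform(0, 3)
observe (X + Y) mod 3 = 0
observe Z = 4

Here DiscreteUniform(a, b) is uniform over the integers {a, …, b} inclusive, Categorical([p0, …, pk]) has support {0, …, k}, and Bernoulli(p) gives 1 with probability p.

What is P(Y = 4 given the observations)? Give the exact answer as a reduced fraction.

Enumerate traces; 5 have nonzero weight after conditioning:
  (Z=4, Y=1, X=2) weight 1/144
  (Z=4, Y=2, X=1) weight 1/36
  (Z=4, Y=3, X=0) weight 1/144
  (Z=4, Y=3, X=3) weight 1/48
  (Z=4, Y=4, X=2) weight 1/144
Group by Y:
  weight(Y=1) = 1/144
  weight(Y=2) = 1/36
  weight(Y=3) = 1/36
  weight(Y=4) = 1/144
Total weight = 1/144 + 1/36 + 1/36 + 1/144 = 5/72
P(Y=1 | obs) = 1/144 / 5/72 = 1/10
P(Y=2 | obs) = 1/36 / 5/72 = 2/5
P(Y=3 | obs) = 1/36 / 5/72 = 2/5
P(Y=4 | obs) = 1/144 / 5/72 = 1/10

P(Y = 4 | obs) = 1/10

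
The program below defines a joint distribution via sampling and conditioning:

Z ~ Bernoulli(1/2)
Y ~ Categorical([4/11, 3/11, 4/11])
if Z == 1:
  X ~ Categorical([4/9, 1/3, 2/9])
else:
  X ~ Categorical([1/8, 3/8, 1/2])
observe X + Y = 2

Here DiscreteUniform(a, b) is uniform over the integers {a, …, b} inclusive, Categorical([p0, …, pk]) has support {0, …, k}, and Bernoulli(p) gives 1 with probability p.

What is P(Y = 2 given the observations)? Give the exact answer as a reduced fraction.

P(Y = 2 | obs) = 164/525

Enumerate traces; 6 have nonzero weight after conditioning:
  (Z=0, Y=0, X=2) weight 1/11
  (Z=0, Y=1, X=1) weight 9/176
  (Z=0, Y=2, X=0) weight 1/44
  (Z=1, Y=0, X=2) weight 4/99
  (Z=1, Y=1, X=1) weight 1/22
  (Z=1, Y=2, X=0) weight 8/99
Group by Y:
  weight(Y=0) = 13/99
  weight(Y=1) = 17/176
  weight(Y=2) = 41/396
Total weight = 13/99 + 17/176 + 41/396 = 175/528
P(Y=0 | obs) = 13/99 / 175/528 = 208/525
P(Y=1 | obs) = 17/176 / 175/528 = 51/175
P(Y=2 | obs) = 41/396 / 175/528 = 164/525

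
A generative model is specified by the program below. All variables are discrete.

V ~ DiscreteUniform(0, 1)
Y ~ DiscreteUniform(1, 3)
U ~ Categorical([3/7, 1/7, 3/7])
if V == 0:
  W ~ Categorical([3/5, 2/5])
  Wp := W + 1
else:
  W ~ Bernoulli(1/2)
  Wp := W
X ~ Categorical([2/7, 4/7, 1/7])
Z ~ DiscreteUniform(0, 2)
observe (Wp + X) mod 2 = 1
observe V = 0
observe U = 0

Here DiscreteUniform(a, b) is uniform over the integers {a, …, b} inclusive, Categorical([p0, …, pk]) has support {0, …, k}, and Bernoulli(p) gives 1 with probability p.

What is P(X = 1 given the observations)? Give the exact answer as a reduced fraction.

Enumerate traces; 27 have nonzero weight after conditioning:
  (V=0, Y=1, U=0, W=0, X=0, Z=0) weight 1/245
  (V=0, Y=1, U=0, W=0, X=0, Z=1) weight 1/245
  (V=0, Y=1, U=0, W=0, X=0, Z=2) weight 1/245
  (V=0, Y=1, U=0, W=0, X=2, Z=0) weight 1/490
  (V=0, Y=1, U=0, W=0, X=2, Z=1) weight 1/490
  (V=0, Y=1, U=0, W=0, X=2, Z=2) weight 1/490
  (V=0, Y=1, U=0, W=1, X=1, Z=0) weight 4/735
  (V=0, Y=1, U=0, W=1, X=1, Z=1) weight 4/735
  … 19 more
Group by X:
  weight(X=0) = 9/245
  weight(X=1) = 12/245
  weight(X=2) = 9/490
Total weight = 9/245 + 12/245 + 9/490 = 51/490
P(X=0 | obs) = 9/245 / 51/490 = 6/17
P(X=1 | obs) = 12/245 / 51/490 = 8/17
P(X=2 | obs) = 9/490 / 51/490 = 3/17

P(X = 1 | obs) = 8/17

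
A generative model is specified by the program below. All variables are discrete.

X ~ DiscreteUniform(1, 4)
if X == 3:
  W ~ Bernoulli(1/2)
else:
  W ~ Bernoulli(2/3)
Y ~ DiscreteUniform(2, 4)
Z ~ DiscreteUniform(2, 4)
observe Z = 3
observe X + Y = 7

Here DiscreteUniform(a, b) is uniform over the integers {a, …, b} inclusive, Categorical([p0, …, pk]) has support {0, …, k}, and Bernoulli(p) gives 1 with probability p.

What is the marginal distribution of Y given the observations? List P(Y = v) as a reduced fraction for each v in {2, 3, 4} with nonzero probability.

P(Y=3) = 1/2, P(Y=4) = 1/2

Enumerate traces; 4 have nonzero weight after conditioning:
  (X=3, W=0, Y=4, Z=3) weight 1/72
  (X=3, W=1, Y=4, Z=3) weight 1/72
  (X=4, W=0, Y=3, Z=3) weight 1/108
  (X=4, W=1, Y=3, Z=3) weight 1/54
Group by Y:
  weight(Y=3) = 1/36
  weight(Y=4) = 1/36
Total weight = 1/36 + 1/36 = 1/18
P(Y=3 | obs) = 1/36 / 1/18 = 1/2
P(Y=4 | obs) = 1/36 / 1/18 = 1/2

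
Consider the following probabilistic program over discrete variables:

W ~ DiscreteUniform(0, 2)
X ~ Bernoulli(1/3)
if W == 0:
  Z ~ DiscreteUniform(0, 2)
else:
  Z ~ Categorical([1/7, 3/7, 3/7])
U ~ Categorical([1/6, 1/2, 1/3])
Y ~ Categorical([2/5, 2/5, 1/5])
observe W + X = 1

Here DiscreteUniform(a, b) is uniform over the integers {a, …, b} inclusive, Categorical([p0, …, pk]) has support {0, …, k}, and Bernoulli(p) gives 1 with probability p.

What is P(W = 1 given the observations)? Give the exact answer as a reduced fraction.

P(W = 1 | obs) = 2/3

Enumerate traces; 54 have nonzero weight after conditioning:
  (W=0, X=1, Z=0, U=0, Y=0) weight 1/405
  (W=0, X=1, Z=0, U=0, Y=1) weight 1/405
  (W=0, X=1, Z=0, U=0, Y=2) weight 1/810
  (W=0, X=1, Z=0, U=1, Y=0) weight 1/135
  (W=0, X=1, Z=0, U=1, Y=1) weight 1/135
  (W=0, X=1, Z=0, U=1, Y=2) weight 1/270
  (W=0, X=1, Z=0, U=2, Y=0) weight 2/405
  (W=0, X=1, Z=0, U=2, Y=1) weight 2/405
  (W=1, X=0, Z=0, U=0, Y=0) weight 2/945
  … 45 more
Group by W:
  weight(W=0) = 1/9
  weight(W=1) = 2/9
Total weight = 1/9 + 2/9 = 1/3
P(W=0 | obs) = 1/9 / 1/3 = 1/3
P(W=1 | obs) = 2/9 / 1/3 = 2/3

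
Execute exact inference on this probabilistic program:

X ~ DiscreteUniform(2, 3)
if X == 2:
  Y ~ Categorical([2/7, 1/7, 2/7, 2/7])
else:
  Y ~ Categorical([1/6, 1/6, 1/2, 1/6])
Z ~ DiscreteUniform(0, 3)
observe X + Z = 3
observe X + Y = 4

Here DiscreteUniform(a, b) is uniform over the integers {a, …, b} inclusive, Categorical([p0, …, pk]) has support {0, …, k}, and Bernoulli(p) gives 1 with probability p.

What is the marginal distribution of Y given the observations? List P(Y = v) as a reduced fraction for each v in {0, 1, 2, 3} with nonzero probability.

Enumerate traces; 2 have nonzero weight after conditioning:
  (X=2, Y=2, Z=1) weight 1/28
  (X=3, Y=1, Z=0) weight 1/48
Group by Y:
  weight(Y=1) = 1/48
  weight(Y=2) = 1/28
Total weight = 1/48 + 1/28 = 19/336
P(Y=1 | obs) = 1/48 / 19/336 = 7/19
P(Y=2 | obs) = 1/28 / 19/336 = 12/19

P(Y=1) = 7/19, P(Y=2) = 12/19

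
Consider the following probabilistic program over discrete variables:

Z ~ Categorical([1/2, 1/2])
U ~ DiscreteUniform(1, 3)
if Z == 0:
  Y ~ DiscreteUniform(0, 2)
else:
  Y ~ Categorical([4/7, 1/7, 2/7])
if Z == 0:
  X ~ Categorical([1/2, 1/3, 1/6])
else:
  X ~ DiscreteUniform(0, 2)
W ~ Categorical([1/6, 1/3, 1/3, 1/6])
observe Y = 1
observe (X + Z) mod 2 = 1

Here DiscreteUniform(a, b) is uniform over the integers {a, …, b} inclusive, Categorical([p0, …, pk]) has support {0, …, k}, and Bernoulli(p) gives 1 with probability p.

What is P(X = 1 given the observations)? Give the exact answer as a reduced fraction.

P(X = 1 | obs) = 7/13

Enumerate traces; 36 have nonzero weight after conditioning:
  (Z=0, U=1, Y=1, X=1, W=0) weight 1/324
  (Z=0, U=1, Y=1, X=1, W=1) weight 1/162
  (Z=0, U=1, Y=1, X=1, W=2) weight 1/162
  (Z=0, U=1, Y=1, X=1, W=3) weight 1/324
  (Z=0, U=2, Y=1, X=1, W=0) weight 1/324
  (Z=0, U=2, Y=1, X=1, W=1) weight 1/162
  (Z=0, U=2, Y=1, X=1, W=2) weight 1/162
  (Z=0, U=2, Y=1, X=1, W=3) weight 1/324
  (Z=1, U=1, Y=1, X=0, W=0) weight 1/756
  (Z=1, U=1, Y=1, X=2, W=0) weight 1/756
  … 26 more
Group by X:
  weight(X=0) = 1/42
  weight(X=1) = 1/18
  weight(X=2) = 1/42
Total weight = 1/42 + 1/18 + 1/42 = 13/126
P(X=0 | obs) = 1/42 / 13/126 = 3/13
P(X=1 | obs) = 1/18 / 13/126 = 7/13
P(X=2 | obs) = 1/42 / 13/126 = 3/13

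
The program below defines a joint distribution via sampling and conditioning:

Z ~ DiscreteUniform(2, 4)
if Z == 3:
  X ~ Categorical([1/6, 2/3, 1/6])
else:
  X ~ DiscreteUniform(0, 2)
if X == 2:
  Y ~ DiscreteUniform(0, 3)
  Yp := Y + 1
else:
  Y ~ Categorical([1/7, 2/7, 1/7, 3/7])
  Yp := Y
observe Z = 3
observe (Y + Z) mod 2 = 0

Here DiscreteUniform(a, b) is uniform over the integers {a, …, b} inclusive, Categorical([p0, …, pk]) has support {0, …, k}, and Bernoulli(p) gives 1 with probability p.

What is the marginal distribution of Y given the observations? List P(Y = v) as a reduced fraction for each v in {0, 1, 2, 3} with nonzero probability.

Enumerate traces; 6 have nonzero weight after conditioning:
  (Z=3, X=0, Y=1) weight 1/63
  (Z=3, X=0, Y=3) weight 1/42
  (Z=3, X=1, Y=1) weight 4/63
  (Z=3, X=1, Y=3) weight 2/21
  (Z=3, X=2, Y=1) weight 1/72
  (Z=3, X=2, Y=3) weight 1/72
Group by Y:
  weight(Y=1) = 47/504
  weight(Y=3) = 67/504
Total weight = 47/504 + 67/504 = 19/84
P(Y=1 | obs) = 47/504 / 19/84 = 47/114
P(Y=3 | obs) = 67/504 / 19/84 = 67/114

P(Y=1) = 47/114, P(Y=3) = 67/114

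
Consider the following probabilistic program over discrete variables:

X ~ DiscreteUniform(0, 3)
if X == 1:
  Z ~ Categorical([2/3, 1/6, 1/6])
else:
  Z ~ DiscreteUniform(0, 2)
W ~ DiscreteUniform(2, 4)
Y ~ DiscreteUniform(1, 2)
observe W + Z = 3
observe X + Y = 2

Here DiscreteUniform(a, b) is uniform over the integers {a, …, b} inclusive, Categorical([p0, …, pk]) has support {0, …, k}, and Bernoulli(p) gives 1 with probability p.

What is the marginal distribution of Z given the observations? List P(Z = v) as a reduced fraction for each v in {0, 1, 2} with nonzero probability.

Enumerate traces; 4 have nonzero weight after conditioning:
  (X=0, Z=0, W=3, Y=2) weight 1/72
  (X=0, Z=1, W=2, Y=2) weight 1/72
  (X=1, Z=0, W=3, Y=1) weight 1/36
  (X=1, Z=1, W=2, Y=1) weight 1/144
Group by Z:
  weight(Z=0) = 1/24
  weight(Z=1) = 1/48
Total weight = 1/24 + 1/48 = 1/16
P(Z=0 | obs) = 1/24 / 1/16 = 2/3
P(Z=1 | obs) = 1/48 / 1/16 = 1/3

P(Z=0) = 2/3, P(Z=1) = 1/3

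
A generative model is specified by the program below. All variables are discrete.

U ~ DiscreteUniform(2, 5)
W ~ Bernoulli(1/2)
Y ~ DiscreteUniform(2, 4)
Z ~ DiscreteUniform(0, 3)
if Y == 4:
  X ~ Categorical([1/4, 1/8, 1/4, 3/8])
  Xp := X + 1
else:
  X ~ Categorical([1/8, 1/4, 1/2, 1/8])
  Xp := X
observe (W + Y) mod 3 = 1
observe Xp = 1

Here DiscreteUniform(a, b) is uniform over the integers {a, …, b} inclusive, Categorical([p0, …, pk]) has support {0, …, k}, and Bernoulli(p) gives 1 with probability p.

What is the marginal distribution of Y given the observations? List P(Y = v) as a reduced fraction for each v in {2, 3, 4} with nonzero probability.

P(Y=3) = 1/2, P(Y=4) = 1/2

Enumerate traces; 32 have nonzero weight after conditioning:
  (U=2, W=0, Y=4, Z=0, X=0) weight 1/384
  (U=2, W=0, Y=4, Z=1, X=0) weight 1/384
  (U=2, W=0, Y=4, Z=2, X=0) weight 1/384
  (U=2, W=0, Y=4, Z=3, X=0) weight 1/384
  (U=2, W=1, Y=3, Z=0, X=1) weight 1/384
  (U=2, W=1, Y=3, Z=1, X=1) weight 1/384
  (U=2, W=1, Y=3, Z=2, X=1) weight 1/384
  (U=2, W=1, Y=3, Z=3, X=1) weight 1/384
  … 24 more
Group by Y:
  weight(Y=3) = 1/24
  weight(Y=4) = 1/24
Total weight = 1/24 + 1/24 = 1/12
P(Y=3 | obs) = 1/24 / 1/12 = 1/2
P(Y=4 | obs) = 1/24 / 1/12 = 1/2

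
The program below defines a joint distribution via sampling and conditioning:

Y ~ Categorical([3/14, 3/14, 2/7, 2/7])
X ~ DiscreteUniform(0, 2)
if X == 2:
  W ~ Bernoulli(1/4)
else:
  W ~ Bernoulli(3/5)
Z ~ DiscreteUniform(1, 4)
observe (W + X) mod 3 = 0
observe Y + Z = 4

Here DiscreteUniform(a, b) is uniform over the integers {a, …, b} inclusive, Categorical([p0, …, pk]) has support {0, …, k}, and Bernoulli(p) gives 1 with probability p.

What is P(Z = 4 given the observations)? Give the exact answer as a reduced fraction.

Enumerate traces; 8 have nonzero weight after conditioning:
  (Y=0, X=0, W=0, Z=4) weight 1/140
  (Y=0, X=2, W=1, Z=4) weight 1/224
  (Y=1, X=0, W=0, Z=3) weight 1/140
  (Y=1, X=2, W=1, Z=3) weight 1/224
  (Y=2, X=0, W=0, Z=2) weight 1/105
  (Y=2, X=2, W=1, Z=2) weight 1/168
  (Y=3, X=0, W=0, Z=1) weight 1/105
  (Y=3, X=2, W=1, Z=1) weight 1/168
Group by Z:
  weight(Z=1) = 13/840
  weight(Z=2) = 13/840
  weight(Z=3) = 13/1120
  weight(Z=4) = 13/1120
Total weight = 13/840 + 13/840 + 13/1120 + 13/1120 = 13/240
P(Z=1 | obs) = 13/840 / 13/240 = 2/7
P(Z=2 | obs) = 13/840 / 13/240 = 2/7
P(Z=3 | obs) = 13/1120 / 13/240 = 3/14
P(Z=4 | obs) = 13/1120 / 13/240 = 3/14

P(Z = 4 | obs) = 3/14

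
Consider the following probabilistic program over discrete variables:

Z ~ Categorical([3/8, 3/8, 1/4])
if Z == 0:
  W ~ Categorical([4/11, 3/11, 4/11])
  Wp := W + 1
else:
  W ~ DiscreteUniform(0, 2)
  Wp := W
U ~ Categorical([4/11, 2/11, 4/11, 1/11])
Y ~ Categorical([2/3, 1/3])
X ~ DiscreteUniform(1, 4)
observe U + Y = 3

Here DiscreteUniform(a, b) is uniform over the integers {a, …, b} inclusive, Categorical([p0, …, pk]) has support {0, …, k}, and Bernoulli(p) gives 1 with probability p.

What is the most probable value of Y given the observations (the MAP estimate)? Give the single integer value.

argmax_v P(Y = v | obs) = 1

Enumerate traces; 72 have nonzero weight after conditioning:
  (Z=0, W=0, U=2, Y=1, X=1) weight 1/242
  (Z=0, W=0, U=2, Y=1, X=2) weight 1/242
  (Z=0, W=0, U=2, Y=1, X=3) weight 1/242
  (Z=0, W=0, U=2, Y=1, X=4) weight 1/242
  (Z=0, W=0, U=3, Y=0, X=1) weight 1/484
  (Z=0, W=0, U=3, Y=0, X=2) weight 1/484
  (Z=0, W=0, U=3, Y=0, X=3) weight 1/484
  (Z=0, W=0, U=3, Y=0, X=4) weight 1/484
  … 64 more
Group by Y:
  weight(Y=0) = 2/33
  weight(Y=1) = 4/33
Total weight = 2/33 + 4/33 = 2/11
P(Y=0 | obs) = 2/33 / 2/11 = 1/3
P(Y=1 | obs) = 4/33 / 2/11 = 2/3
argmax = 1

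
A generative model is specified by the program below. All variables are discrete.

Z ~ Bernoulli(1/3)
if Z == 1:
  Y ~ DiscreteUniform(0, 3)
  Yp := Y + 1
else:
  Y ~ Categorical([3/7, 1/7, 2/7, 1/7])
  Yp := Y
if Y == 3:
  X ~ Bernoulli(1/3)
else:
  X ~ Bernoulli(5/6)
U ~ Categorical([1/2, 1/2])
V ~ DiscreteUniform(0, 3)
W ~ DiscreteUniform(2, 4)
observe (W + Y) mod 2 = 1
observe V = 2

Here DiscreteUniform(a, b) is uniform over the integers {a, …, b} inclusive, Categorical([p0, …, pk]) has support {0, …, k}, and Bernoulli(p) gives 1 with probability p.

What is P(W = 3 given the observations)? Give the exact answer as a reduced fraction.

Enumerate traces; 48 have nonzero weight after conditioning:
  (Z=0, Y=0, X=0, U=0, V=2, W=3) weight 1/504
  (Z=0, Y=0, X=0, U=1, V=2, W=3) weight 1/504
  (Z=0, Y=0, X=1, U=0, V=2, W=3) weight 5/504
  (Z=0, Y=0, X=1, U=1, V=2, W=3) weight 5/504
  (Z=0, Y=1, X=0, U=0, V=2, W=2) weight 1/1512
  (Z=0, Y=1, X=0, U=0, V=2, W=4) weight 1/1512
  (Z=0, Y=1, X=0, U=1, V=2, W=2) weight 1/1512
  (Z=0, Y=1, X=0, U=1, V=2, W=4) weight 1/1512
  … 40 more
Group by W:
  weight(W=2) = 5/168
  weight(W=3) = 3/56
  weight(W=4) = 5/168
Total weight = 5/168 + 3/56 + 5/168 = 19/168
P(W=2 | obs) = 5/168 / 19/168 = 5/19
P(W=3 | obs) = 3/56 / 19/168 = 9/19
P(W=4 | obs) = 5/168 / 19/168 = 5/19

P(W = 3 | obs) = 9/19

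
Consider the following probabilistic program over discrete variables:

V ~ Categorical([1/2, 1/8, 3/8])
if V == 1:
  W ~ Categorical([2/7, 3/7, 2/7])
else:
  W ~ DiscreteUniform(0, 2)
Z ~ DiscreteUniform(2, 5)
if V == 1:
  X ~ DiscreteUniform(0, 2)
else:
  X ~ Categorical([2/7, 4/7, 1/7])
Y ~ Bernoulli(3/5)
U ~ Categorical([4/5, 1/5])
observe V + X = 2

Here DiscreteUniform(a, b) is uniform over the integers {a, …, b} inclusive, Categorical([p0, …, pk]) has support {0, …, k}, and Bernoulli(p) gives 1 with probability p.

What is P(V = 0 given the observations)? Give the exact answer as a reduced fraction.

Enumerate traces; 144 have nonzero weight after conditioning:
  (V=0, W=0, Z=2, X=2, Y=0, U=0) weight 1/525
  (V=0, W=0, Z=2, X=2, Y=0, U=1) weight 1/2100
  (V=0, W=0, Z=2, X=2, Y=1, U=0) weight 1/350
  (V=0, W=0, Z=2, X=2, Y=1, U=1) weight 1/1400
  (V=0, W=0, Z=3, X=2, Y=0, U=0) weight 1/525
  (V=0, W=0, Z=3, X=2, Y=0, U=1) weight 1/2100
  (V=0, W=0, Z=3, X=2, Y=1, U=0) weight 1/350
  (V=0, W=0, Z=3, X=2, Y=1, U=1) weight 1/1400
  (V=1, W=0, Z=2, X=1, Y=0, U=0) weight 1/1050
  (V=2, W=0, Z=2, X=0, Y=0, U=0) weight 1/350
  … 134 more
Group by V:
  weight(V=0) = 1/14
  weight(V=1) = 1/24
  weight(V=2) = 3/28
Total weight = 1/14 + 1/24 + 3/28 = 37/168
P(V=0 | obs) = 1/14 / 37/168 = 12/37
P(V=1 | obs) = 1/24 / 37/168 = 7/37
P(V=2 | obs) = 3/28 / 37/168 = 18/37

P(V = 0 | obs) = 12/37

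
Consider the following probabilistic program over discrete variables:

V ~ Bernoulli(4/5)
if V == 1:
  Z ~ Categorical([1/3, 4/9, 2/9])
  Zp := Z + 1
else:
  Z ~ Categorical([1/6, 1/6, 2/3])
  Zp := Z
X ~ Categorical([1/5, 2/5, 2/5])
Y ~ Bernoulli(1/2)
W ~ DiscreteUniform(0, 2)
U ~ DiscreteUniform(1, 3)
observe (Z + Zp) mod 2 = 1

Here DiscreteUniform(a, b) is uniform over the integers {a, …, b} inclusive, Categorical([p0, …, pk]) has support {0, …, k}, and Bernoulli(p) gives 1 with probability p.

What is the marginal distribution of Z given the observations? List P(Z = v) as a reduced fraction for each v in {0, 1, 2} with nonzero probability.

Enumerate traces; 162 have nonzero weight after conditioning:
  (V=1, Z=0, X=0, Y=0, W=0, U=1) weight 2/675
  (V=1, Z=0, X=0, Y=0, W=0, U=2) weight 2/675
  (V=1, Z=0, X=0, Y=0, W=0, U=3) weight 2/675
  (V=1, Z=0, X=0, Y=0, W=1, U=1) weight 2/675
  (V=1, Z=0, X=0, Y=0, W=1, U=2) weight 2/675
  (V=1, Z=0, X=0, Y=0, W=1, U=3) weight 2/675
  (V=1, Z=0, X=0, Y=0, W=2, U=1) weight 2/675
  (V=1, Z=0, X=0, Y=0, W=2, U=2) weight 2/675
  (V=1, Z=1, X=0, Y=0, W=0, U=1) weight 8/2025
  (V=1, Z=2, X=0, Y=0, W=0, U=1) weight 4/2025
  … 152 more
Group by Z:
  weight(Z=0) = 4/15
  weight(Z=1) = 16/45
  weight(Z=2) = 8/45
Total weight = 4/15 + 16/45 + 8/45 = 4/5
P(Z=0 | obs) = 4/15 / 4/5 = 1/3
P(Z=1 | obs) = 16/45 / 4/5 = 4/9
P(Z=2 | obs) = 8/45 / 4/5 = 2/9

P(Z=0) = 1/3, P(Z=1) = 4/9, P(Z=2) = 2/9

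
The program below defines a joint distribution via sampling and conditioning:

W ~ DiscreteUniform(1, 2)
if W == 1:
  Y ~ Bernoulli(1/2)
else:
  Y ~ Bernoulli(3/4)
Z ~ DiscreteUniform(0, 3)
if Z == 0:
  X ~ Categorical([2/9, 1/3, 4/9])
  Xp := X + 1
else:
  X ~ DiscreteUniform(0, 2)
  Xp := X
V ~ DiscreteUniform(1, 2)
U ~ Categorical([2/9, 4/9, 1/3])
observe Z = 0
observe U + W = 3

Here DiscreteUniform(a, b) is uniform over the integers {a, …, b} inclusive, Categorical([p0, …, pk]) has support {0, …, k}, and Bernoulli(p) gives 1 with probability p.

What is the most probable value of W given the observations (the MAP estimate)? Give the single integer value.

Enumerate traces; 24 have nonzero weight after conditioning:
  (W=1, Y=0, Z=0, X=0, V=1, U=2) weight 1/432
  (W=1, Y=0, Z=0, X=0, V=2, U=2) weight 1/432
  (W=1, Y=0, Z=0, X=1, V=1, U=2) weight 1/288
  (W=1, Y=0, Z=0, X=1, V=2, U=2) weight 1/288
  (W=1, Y=0, Z=0, X=2, V=1, U=2) weight 1/216
  (W=1, Y=0, Z=0, X=2, V=2, U=2) weight 1/216
  (W=1, Y=1, Z=0, X=0, V=1, U=2) weight 1/432
  (W=1, Y=1, Z=0, X=0, V=2, U=2) weight 1/432
  (W=2, Y=0, Z=0, X=0, V=1, U=1) weight 1/648
  … 15 more
Group by W:
  weight(W=1) = 1/24
  weight(W=2) = 1/18
Total weight = 1/24 + 1/18 = 7/72
P(W=1 | obs) = 1/24 / 7/72 = 3/7
P(W=2 | obs) = 1/18 / 7/72 = 4/7
argmax = 2

argmax_v P(W = v | obs) = 2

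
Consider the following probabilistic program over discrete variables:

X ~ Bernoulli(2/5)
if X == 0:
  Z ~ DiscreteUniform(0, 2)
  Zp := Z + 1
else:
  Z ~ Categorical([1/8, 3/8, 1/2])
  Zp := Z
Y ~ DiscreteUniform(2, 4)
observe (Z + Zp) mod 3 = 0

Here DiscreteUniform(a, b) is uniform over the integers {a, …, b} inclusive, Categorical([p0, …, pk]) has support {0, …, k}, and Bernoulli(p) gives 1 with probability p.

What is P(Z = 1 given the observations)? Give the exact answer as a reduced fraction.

P(Z = 1 | obs) = 4/5

Enumerate traces; 6 have nonzero weight after conditioning:
  (X=0, Z=1, Y=2) weight 1/15
  (X=0, Z=1, Y=3) weight 1/15
  (X=0, Z=1, Y=4) weight 1/15
  (X=1, Z=0, Y=2) weight 1/60
  (X=1, Z=0, Y=3) weight 1/60
  (X=1, Z=0, Y=4) weight 1/60
Group by Z:
  weight(Z=0) = 1/20
  weight(Z=1) = 1/5
Total weight = 1/20 + 1/5 = 1/4
P(Z=0 | obs) = 1/20 / 1/4 = 1/5
P(Z=1 | obs) = 1/5 / 1/4 = 4/5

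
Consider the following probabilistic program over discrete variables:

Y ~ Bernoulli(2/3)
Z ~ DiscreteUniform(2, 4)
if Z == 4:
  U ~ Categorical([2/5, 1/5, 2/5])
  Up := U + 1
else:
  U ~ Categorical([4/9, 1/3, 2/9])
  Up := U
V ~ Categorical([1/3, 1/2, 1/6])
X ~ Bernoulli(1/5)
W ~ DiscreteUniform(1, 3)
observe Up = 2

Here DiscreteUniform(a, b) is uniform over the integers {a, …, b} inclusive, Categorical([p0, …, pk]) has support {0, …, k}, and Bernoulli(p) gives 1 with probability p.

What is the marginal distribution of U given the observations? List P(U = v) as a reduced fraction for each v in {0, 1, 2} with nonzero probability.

P(U=1) = 9/29, P(U=2) = 20/29

Enumerate traces; 108 have nonzero weight after conditioning:
  (Y=0, Z=2, U=2, V=0, X=0, W=1) weight 8/3645
  (Y=0, Z=2, U=2, V=0, X=0, W=2) weight 8/3645
  (Y=0, Z=2, U=2, V=0, X=0, W=3) weight 8/3645
  (Y=0, Z=2, U=2, V=0, X=1, W=1) weight 2/3645
  (Y=0, Z=2, U=2, V=0, X=1, W=2) weight 2/3645
  (Y=0, Z=2, U=2, V=0, X=1, W=3) weight 2/3645
  (Y=0, Z=2, U=2, V=1, X=0, W=1) weight 4/1215
  (Y=0, Z=2, U=2, V=1, X=0, W=2) weight 4/1215
  (Y=0, Z=4, U=1, V=0, X=0, W=1) weight 4/2025
  … 99 more
Group by U:
  weight(U=1) = 1/15
  weight(U=2) = 4/27
Total weight = 1/15 + 4/27 = 29/135
P(U=1 | obs) = 1/15 / 29/135 = 9/29
P(U=2 | obs) = 4/27 / 29/135 = 20/29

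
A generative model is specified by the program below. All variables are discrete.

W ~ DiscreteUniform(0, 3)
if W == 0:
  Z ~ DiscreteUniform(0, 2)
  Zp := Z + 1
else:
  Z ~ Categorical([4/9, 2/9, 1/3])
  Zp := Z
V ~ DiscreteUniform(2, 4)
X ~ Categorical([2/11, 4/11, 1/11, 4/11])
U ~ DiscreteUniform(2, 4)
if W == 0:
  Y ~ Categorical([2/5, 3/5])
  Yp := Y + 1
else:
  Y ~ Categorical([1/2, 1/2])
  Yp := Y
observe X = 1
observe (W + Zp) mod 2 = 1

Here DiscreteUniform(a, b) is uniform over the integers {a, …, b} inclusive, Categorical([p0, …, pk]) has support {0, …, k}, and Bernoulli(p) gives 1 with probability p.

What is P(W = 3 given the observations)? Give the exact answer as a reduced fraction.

Enumerate traces; 126 have nonzero weight after conditioning:
  (W=0, Z=0, V=2, X=1, U=2, Y=0) weight 2/1485
  (W=0, Z=0, V=2, X=1, U=2, Y=1) weight 1/495
  (W=0, Z=0, V=2, X=1, U=3, Y=0) weight 2/1485
  (W=0, Z=0, V=2, X=1, U=3, Y=1) weight 1/495
  (W=0, Z=0, V=2, X=1, U=4, Y=0) weight 2/1485
  (W=0, Z=0, V=2, X=1, U=4, Y=1) weight 1/495
  (W=0, Z=0, V=3, X=1, U=2, Y=0) weight 2/1485
  (W=0, Z=0, V=3, X=1, U=2, Y=1) weight 1/495
  (W=1, Z=0, V=2, X=1, U=2, Y=0) weight 2/891
  (W=2, Z=1, V=2, X=1, U=2, Y=0) weight 1/891
  … 116 more
Group by W:
  weight(W=0) = 2/33
  weight(W=1) = 7/99
  weight(W=2) = 2/99
  weight(W=3) = 7/99
Total weight = 2/33 + 7/99 + 2/99 + 7/99 = 2/9
P(W=0 | obs) = 2/33 / 2/9 = 3/11
P(W=1 | obs) = 7/99 / 2/9 = 7/22
P(W=2 | obs) = 2/99 / 2/9 = 1/11
P(W=3 | obs) = 7/99 / 2/9 = 7/22

P(W = 3 | obs) = 7/22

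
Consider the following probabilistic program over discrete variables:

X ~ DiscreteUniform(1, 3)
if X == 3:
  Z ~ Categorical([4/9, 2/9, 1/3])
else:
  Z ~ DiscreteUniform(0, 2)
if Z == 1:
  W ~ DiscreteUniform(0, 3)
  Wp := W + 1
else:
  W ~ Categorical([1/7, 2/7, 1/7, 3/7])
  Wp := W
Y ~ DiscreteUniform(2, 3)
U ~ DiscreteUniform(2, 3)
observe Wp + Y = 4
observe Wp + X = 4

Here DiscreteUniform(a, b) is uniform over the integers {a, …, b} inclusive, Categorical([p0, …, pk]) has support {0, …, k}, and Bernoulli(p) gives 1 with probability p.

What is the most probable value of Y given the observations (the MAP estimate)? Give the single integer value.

Enumerate traces; 12 have nonzero weight after conditioning:
  (X=2, Z=0, W=2, Y=2, U=2) weight 1/252
  (X=2, Z=0, W=2, Y=2, U=3) weight 1/252
  (X=2, Z=1, W=1, Y=2, U=2) weight 1/144
  (X=2, Z=1, W=1, Y=2, U=3) weight 1/144
  (X=2, Z=2, W=2, Y=2, U=2) weight 1/252
  (X=2, Z=2, W=2, Y=2, U=3) weight 1/252
  (X=3, Z=0, W=1, Y=3, U=2) weight 2/189
  (X=3, Z=0, W=1, Y=3, U=3) weight 2/189
  … 4 more
Group by Y:
  weight(Y=2) = 5/168
  weight(Y=3) = 5/108
Total weight = 5/168 + 5/108 = 115/1512
P(Y=2 | obs) = 5/168 / 115/1512 = 9/23
P(Y=3 | obs) = 5/108 / 115/1512 = 14/23
argmax = 3

argmax_v P(Y = v | obs) = 3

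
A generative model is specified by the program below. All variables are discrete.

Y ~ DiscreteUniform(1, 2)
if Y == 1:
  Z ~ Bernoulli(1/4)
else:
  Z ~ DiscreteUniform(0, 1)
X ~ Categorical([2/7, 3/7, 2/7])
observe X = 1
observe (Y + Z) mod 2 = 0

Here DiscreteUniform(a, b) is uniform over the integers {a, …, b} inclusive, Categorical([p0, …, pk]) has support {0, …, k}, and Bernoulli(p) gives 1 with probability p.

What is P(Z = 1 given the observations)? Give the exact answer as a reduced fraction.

P(Z = 1 | obs) = 1/3

Enumerate traces; 2 have nonzero weight after conditioning:
  (Y=1, Z=1, X=1) weight 3/56
  (Y=2, Z=0, X=1) weight 3/28
Group by Z:
  weight(Z=0) = 3/28
  weight(Z=1) = 3/56
Total weight = 3/28 + 3/56 = 9/56
P(Z=0 | obs) = 3/28 / 9/56 = 2/3
P(Z=1 | obs) = 3/56 / 9/56 = 1/3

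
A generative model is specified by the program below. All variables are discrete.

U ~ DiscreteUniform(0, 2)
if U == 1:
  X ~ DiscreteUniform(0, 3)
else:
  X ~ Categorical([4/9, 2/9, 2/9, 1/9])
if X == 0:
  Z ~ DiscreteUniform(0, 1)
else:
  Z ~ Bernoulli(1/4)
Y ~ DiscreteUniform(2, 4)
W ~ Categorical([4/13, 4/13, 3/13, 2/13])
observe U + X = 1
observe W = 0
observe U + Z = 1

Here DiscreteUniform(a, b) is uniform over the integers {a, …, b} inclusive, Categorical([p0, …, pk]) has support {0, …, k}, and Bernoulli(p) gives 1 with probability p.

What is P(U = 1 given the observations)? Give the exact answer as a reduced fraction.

P(U = 1 | obs) = 9/13

Enumerate traces; 6 have nonzero weight after conditioning:
  (U=0, X=1, Z=1, Y=2, W=0) weight 2/1053
  (U=0, X=1, Z=1, Y=3, W=0) weight 2/1053
  (U=0, X=1, Z=1, Y=4, W=0) weight 2/1053
  (U=1, X=0, Z=0, Y=2, W=0) weight 1/234
  (U=1, X=0, Z=0, Y=3, W=0) weight 1/234
  (U=1, X=0, Z=0, Y=4, W=0) weight 1/234
Group by U:
  weight(U=0) = 2/351
  weight(U=1) = 1/78
Total weight = 2/351 + 1/78 = 1/54
P(U=0 | obs) = 2/351 / 1/54 = 4/13
P(U=1 | obs) = 1/78 / 1/54 = 9/13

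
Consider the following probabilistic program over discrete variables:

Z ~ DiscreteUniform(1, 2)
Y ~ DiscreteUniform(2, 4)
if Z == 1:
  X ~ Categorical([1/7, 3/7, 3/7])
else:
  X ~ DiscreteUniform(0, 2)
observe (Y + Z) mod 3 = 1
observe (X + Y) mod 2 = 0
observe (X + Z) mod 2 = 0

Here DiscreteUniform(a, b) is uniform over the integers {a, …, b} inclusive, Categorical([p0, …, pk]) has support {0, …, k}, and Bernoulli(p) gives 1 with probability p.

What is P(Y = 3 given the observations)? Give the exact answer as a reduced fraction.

Enumerate traces; 3 have nonzero weight after conditioning:
  (Z=1, Y=3, X=1) weight 1/14
  (Z=2, Y=2, X=0) weight 1/18
  (Z=2, Y=2, X=2) weight 1/18
Group by Y:
  weight(Y=2) = 1/9
  weight(Y=3) = 1/14
Total weight = 1/9 + 1/14 = 23/126
P(Y=2 | obs) = 1/9 / 23/126 = 14/23
P(Y=3 | obs) = 1/14 / 23/126 = 9/23

P(Y = 3 | obs) = 9/23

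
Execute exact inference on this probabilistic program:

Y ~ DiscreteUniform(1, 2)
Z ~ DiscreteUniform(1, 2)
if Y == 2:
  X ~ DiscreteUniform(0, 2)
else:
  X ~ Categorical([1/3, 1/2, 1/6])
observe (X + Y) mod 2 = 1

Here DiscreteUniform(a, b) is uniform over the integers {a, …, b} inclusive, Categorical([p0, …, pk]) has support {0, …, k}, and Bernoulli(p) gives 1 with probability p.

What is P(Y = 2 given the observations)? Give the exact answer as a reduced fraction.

Enumerate traces; 6 have nonzero weight after conditioning:
  (Y=1, Z=1, X=0) weight 1/12
  (Y=1, Z=1, X=2) weight 1/24
  (Y=1, Z=2, X=0) weight 1/12
  (Y=1, Z=2, X=2) weight 1/24
  (Y=2, Z=1, X=1) weight 1/12
  (Y=2, Z=2, X=1) weight 1/12
Group by Y:
  weight(Y=1) = 1/4
  weight(Y=2) = 1/6
Total weight = 1/4 + 1/6 = 5/12
P(Y=1 | obs) = 1/4 / 5/12 = 3/5
P(Y=2 | obs) = 1/6 / 5/12 = 2/5

P(Y = 2 | obs) = 2/5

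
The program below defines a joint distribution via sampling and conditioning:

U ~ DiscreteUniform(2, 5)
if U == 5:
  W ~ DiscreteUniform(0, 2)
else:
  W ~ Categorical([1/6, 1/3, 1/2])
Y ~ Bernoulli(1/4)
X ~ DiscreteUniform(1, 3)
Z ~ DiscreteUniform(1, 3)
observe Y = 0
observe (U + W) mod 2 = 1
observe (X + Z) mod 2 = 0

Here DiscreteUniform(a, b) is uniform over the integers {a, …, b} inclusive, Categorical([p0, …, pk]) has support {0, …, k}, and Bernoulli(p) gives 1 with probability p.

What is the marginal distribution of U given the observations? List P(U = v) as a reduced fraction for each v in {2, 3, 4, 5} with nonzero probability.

Enumerate traces; 30 have nonzero weight after conditioning:
  (U=2, W=1, Y=0, X=1, Z=1) weight 1/144
  (U=2, W=1, Y=0, X=1, Z=3) weight 1/144
  (U=2, W=1, Y=0, X=2, Z=2) weight 1/144
  (U=2, W=1, Y=0, X=3, Z=1) weight 1/144
  (U=2, W=1, Y=0, X=3, Z=3) weight 1/144
  (U=3, W=0, Y=0, X=1, Z=1) weight 1/288
  (U=3, W=0, Y=0, X=1, Z=3) weight 1/288
  (U=3, W=0, Y=0, X=2, Z=2) weight 1/288
  (U=4, W=1, Y=0, X=1, Z=1) weight 1/144
  (U=5, W=0, Y=0, X=1, Z=1) weight 1/144
  … 20 more
Group by U:
  weight(U=2) = 5/144
  weight(U=3) = 5/72
  weight(U=4) = 5/144
  weight(U=5) = 5/72
Total weight = 5/144 + 5/72 + 5/144 + 5/72 = 5/24
P(U=2 | obs) = 5/144 / 5/24 = 1/6
P(U=3 | obs) = 5/72 / 5/24 = 1/3
P(U=4 | obs) = 5/144 / 5/24 = 1/6
P(U=5 | obs) = 5/72 / 5/24 = 1/3

P(U=2) = 1/6, P(U=3) = 1/3, P(U=4) = 1/6, P(U=5) = 1/3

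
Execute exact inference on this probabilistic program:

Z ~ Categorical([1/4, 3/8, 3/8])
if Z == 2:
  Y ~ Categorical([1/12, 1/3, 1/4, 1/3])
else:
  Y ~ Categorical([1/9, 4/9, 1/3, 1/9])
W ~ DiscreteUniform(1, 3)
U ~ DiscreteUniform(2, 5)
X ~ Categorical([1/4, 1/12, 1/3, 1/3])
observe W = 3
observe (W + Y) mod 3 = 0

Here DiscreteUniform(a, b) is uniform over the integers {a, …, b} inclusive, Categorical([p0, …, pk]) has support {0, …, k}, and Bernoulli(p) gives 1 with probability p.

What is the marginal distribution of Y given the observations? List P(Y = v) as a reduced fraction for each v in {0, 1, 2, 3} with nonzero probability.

P(Y=0) = 29/85, P(Y=3) = 56/85

Enumerate traces; 96 have nonzero weight after conditioning:
  (Z=0, Y=0, W=3, U=2, X=0) weight 1/1728
  (Z=0, Y=0, W=3, U=2, X=1) weight 1/5184
  (Z=0, Y=0, W=3, U=2, X=2) weight 1/1296
  (Z=0, Y=0, W=3, U=2, X=3) weight 1/1296
  (Z=0, Y=0, W=3, U=3, X=0) weight 1/1728
  (Z=0, Y=0, W=3, U=3, X=1) weight 1/5184
  (Z=0, Y=0, W=3, U=3, X=2) weight 1/1296
  (Z=0, Y=0, W=3, U=3, X=3) weight 1/1296
  (Z=0, Y=3, W=3, U=2, X=0) weight 1/1728
  … 87 more
Group by Y:
  weight(Y=0) = 29/864
  weight(Y=3) = 7/108
Total weight = 29/864 + 7/108 = 85/864
P(Y=0 | obs) = 29/864 / 85/864 = 29/85
P(Y=3 | obs) = 7/108 / 85/864 = 56/85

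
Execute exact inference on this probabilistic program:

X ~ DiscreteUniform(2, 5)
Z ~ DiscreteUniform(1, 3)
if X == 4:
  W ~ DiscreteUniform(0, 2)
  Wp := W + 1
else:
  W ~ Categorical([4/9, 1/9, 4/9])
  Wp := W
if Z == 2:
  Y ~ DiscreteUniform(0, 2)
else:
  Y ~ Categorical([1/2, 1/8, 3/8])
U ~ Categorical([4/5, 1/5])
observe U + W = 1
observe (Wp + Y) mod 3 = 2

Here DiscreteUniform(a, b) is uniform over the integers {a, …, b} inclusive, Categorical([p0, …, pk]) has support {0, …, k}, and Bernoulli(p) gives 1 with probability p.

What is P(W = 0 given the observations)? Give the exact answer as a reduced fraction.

P(W = 0 | obs) = 59/151

Enumerate traces; 24 have nonzero weight after conditioning:
  (X=2, Z=1, W=0, Y=2, U=1) weight 1/360
  (X=2, Z=1, W=1, Y=1, U=0) weight 1/1080
  (X=2, Z=2, W=0, Y=2, U=1) weight 1/405
  (X=2, Z=2, W=1, Y=1, U=0) weight 1/405
  (X=2, Z=3, W=0, Y=2, U=1) weight 1/360
  (X=2, Z=3, W=1, Y=1, U=0) weight 1/1080
  (X=3, Z=1, W=0, Y=2, U=1) weight 1/360
  (X=3, Z=1, W=1, Y=1, U=0) weight 1/1080
  … 16 more
Group by W:
  weight(W=0) = 59/2160
  weight(W=1) = 23/540
Total weight = 59/2160 + 23/540 = 151/2160
P(W=0 | obs) = 59/2160 / 151/2160 = 59/151
P(W=1 | obs) = 23/540 / 151/2160 = 92/151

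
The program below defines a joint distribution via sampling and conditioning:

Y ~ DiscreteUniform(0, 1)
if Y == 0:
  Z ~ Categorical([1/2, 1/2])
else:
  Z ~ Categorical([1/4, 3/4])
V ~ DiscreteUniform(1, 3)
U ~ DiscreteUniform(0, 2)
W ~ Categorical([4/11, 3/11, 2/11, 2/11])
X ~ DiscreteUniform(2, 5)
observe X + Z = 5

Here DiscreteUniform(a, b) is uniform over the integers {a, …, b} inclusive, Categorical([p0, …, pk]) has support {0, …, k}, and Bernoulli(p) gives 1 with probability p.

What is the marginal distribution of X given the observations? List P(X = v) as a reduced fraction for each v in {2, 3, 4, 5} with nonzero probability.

P(X=4) = 5/8, P(X=5) = 3/8

Enumerate traces; 144 have nonzero weight after conditioning:
  (Y=0, Z=0, V=1, U=0, W=0, X=5) weight 1/396
  (Y=0, Z=0, V=1, U=0, W=1, X=5) weight 1/528
  (Y=0, Z=0, V=1, U=0, W=2, X=5) weight 1/792
  (Y=0, Z=0, V=1, U=0, W=3, X=5) weight 1/792
  (Y=0, Z=0, V=1, U=1, W=0, X=5) weight 1/396
  (Y=0, Z=0, V=1, U=1, W=1, X=5) weight 1/528
  (Y=0, Z=0, V=1, U=1, W=2, X=5) weight 1/792
  (Y=0, Z=0, V=1, U=1, W=3, X=5) weight 1/792
  (Y=0, Z=1, V=1, U=0, W=0, X=4) weight 1/396
  … 135 more
Group by X:
  weight(X=4) = 5/32
  weight(X=5) = 3/32
Total weight = 5/32 + 3/32 = 1/4
P(X=4 | obs) = 5/32 / 1/4 = 5/8
P(X=5 | obs) = 3/32 / 1/4 = 3/8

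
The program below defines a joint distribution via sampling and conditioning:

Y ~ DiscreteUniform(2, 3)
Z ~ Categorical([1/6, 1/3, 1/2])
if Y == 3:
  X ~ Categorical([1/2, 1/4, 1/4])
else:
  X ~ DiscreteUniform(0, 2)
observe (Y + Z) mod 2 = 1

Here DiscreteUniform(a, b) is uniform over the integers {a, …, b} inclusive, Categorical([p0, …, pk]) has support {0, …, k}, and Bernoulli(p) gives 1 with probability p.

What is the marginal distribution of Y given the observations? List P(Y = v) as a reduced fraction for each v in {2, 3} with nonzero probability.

P(Y=2) = 1/3, P(Y=3) = 2/3

Enumerate traces; 9 have nonzero weight after conditioning:
  (Y=2, Z=1, X=0) weight 1/18
  (Y=2, Z=1, X=1) weight 1/18
  (Y=2, Z=1, X=2) weight 1/18
  (Y=3, Z=0, X=0) weight 1/24
  (Y=3, Z=0, X=1) weight 1/48
  (Y=3, Z=0, X=2) weight 1/48
  (Y=3, Z=2, X=0) weight 1/8
  (Y=3, Z=2, X=1) weight 1/16
  … 1 more
Group by Y:
  weight(Y=2) = 1/6
  weight(Y=3) = 1/3
Total weight = 1/6 + 1/3 = 1/2
P(Y=2 | obs) = 1/6 / 1/2 = 1/3
P(Y=3 | obs) = 1/3 / 1/2 = 2/3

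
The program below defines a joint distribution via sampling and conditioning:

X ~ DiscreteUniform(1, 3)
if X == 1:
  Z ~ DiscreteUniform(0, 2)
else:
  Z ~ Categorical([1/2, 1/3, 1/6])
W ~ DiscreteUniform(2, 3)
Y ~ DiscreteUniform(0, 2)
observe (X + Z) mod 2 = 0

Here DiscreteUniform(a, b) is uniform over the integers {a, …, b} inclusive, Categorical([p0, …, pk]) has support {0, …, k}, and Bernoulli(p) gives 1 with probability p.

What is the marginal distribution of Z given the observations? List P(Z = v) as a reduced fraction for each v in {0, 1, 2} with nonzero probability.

P(Z=0) = 3/8, P(Z=1) = 1/2, P(Z=2) = 1/8

Enumerate traces; 24 have nonzero weight after conditioning:
  (X=1, Z=1, W=2, Y=0) weight 1/54
  (X=1, Z=1, W=2, Y=1) weight 1/54
  (X=1, Z=1, W=2, Y=2) weight 1/54
  (X=1, Z=1, W=3, Y=0) weight 1/54
  (X=1, Z=1, W=3, Y=1) weight 1/54
  (X=1, Z=1, W=3, Y=2) weight 1/54
  (X=2, Z=0, W=2, Y=0) weight 1/36
  (X=2, Z=0, W=2, Y=1) weight 1/36
  (X=2, Z=2, W=2, Y=0) weight 1/108
  … 15 more
Group by Z:
  weight(Z=0) = 1/6
  weight(Z=1) = 2/9
  weight(Z=2) = 1/18
Total weight = 1/6 + 2/9 + 1/18 = 4/9
P(Z=0 | obs) = 1/6 / 4/9 = 3/8
P(Z=1 | obs) = 2/9 / 4/9 = 1/2
P(Z=2 | obs) = 1/18 / 4/9 = 1/8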